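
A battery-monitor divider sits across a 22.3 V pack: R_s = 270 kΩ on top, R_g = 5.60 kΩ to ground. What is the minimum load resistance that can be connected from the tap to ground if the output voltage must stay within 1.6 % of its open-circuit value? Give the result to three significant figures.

R_L(min) ≈ 337 kΩ

Output resistance R_th = R_s‖R_g = (270 × 5.60)/275.6 = 5.486 kΩ.
The fractional drop is R_th/(R_th + R_L); requiring this ≤ 0.0160 gives R_L ≥ R_th(1/0.0160 − 1) = 5.486 × 61.50 = 337 kΩ.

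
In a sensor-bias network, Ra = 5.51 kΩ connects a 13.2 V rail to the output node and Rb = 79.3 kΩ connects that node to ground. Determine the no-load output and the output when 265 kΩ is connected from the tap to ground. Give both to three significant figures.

Unloaded: 12.3 V; loaded: 12.1 V

Open-circuit: V = 13.2 × 79.3/(5.51 + 79.3) = 12.3 V.
With the load, Rb becomes Rb‖R_L = 61.04 kΩ, so V = 13.2 × 61.04/66.55 = 12.1 V.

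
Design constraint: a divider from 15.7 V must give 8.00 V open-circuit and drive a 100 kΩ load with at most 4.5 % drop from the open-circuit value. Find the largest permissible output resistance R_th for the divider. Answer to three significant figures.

R_th ≤ 4.71 kΩ

Loading drop = R_th/(R_th + R_L) ≤ 0.0450, so R_th ≤ R_L · ε/(1−ε) = 100 kΩ × 0.0450/0.9550 = 4.71 kΩ.
(Any R1, R2 with R2/(R1+R2) = 0.510 and R1‖R2 ≤ 4.71 kΩ will meet the spec.)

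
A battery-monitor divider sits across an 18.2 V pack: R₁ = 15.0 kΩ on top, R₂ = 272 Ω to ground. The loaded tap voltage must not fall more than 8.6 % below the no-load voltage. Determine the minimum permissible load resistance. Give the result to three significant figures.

Output resistance R_th = R₁‖R₂ = (15000 × 272)/15270 = 267.2 Ω.
The fractional drop is R_th/(R_th + R_L); requiring this ≤ 0.0860 gives R_L ≥ R_th(1/0.0860 − 1) = 267.2 × 10.63 = 2.84 kΩ.

R_L(min) ≈ 2.84 kΩ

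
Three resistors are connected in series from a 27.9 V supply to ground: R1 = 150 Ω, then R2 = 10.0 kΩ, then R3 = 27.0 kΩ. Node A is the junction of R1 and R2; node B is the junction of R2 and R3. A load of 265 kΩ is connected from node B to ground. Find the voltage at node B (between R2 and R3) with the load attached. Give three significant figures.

V ≈ 19.7 V

At node B, R3 is in parallel with the load: R3‖R_L = 24500 Ω.
Below node A the resistance is R2 + (R3‖R_L) = 34500 Ω, so V_A = 27.9 × 34500/34650 = 27.78 V.
Then V_B = V_A × (R3‖R_L)/(R2 + R3‖R_L) = 27.78 × 24500/34500 = 19.7 V.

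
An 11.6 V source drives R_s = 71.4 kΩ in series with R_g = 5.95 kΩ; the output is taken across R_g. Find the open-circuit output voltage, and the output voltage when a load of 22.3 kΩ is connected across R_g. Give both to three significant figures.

Open-circuit: V = 11.6 × 5.95/(71.4 + 5.95) = 0.892 V.
With the load, R_g becomes R_g‖R_L = 4.697 kΩ, so V = 11.6 × 4.697/76.10 = 0.716 V.

Unloaded: 0.892 V; loaded: 0.716 V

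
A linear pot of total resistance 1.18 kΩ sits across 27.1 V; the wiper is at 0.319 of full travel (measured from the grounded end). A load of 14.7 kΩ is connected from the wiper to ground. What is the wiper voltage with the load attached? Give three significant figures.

The wiper splits the pot into (1−α)R = 803.6 Ω above and αR = 376.4 Ω below.
Lower section ‖ load = 367.0 Ω.
V_wiper = 27.1 × 367.0/(803.6 + 367.0) = 8.50 V.

V ≈ 8.50 V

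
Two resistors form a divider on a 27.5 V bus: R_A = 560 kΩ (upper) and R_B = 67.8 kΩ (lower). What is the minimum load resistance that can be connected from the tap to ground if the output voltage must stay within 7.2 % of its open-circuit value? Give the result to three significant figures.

R_L(min) ≈ 779 kΩ

Output resistance R_th = R_A‖R_B = (560 × 67.8)/627.8 = 60.48 kΩ.
The fractional drop is R_th/(R_th + R_L); requiring this ≤ 0.0720 gives R_L ≥ R_th(1/0.0720 − 1) = 60.48 × 12.89 = 779 kΩ.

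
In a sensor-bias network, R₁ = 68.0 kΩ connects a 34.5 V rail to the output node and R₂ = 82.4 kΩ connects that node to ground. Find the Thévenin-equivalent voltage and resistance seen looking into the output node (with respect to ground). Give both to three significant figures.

V_th = 18.9 V, R_th = 37.3 kΩ

V_th is the open-circuit tap voltage: 34.5 × 82.4/(68.0 + 82.4) = 18.9 V.
With the supply zeroed, R₁ and R₂ appear in parallel from the tap: R_th = R₁‖R₂ = (68.0 × 82.4)/150.4 = 37.3 kΩ.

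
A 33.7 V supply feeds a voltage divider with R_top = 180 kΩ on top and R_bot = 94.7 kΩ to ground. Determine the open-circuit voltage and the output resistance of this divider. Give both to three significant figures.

V_th is the open-circuit tap voltage: 33.7 × 94.7/(180 + 94.7) = 11.6 V.
With the supply zeroed, R_top and R_bot appear in parallel from the tap: R_th = R_top‖R_bot = (180 × 94.7)/274.7 = 62.1 kΩ.

V_th = 11.6 V, R_th = 62.1 kΩ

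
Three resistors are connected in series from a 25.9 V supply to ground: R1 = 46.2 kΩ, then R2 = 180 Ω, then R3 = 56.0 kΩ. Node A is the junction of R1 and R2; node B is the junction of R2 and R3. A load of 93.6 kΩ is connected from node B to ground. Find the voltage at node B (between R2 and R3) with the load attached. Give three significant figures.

V ≈ 11.1 V

At node B, R3 is in parallel with the load: R3‖R_L = 35040 Ω.
Below node A the resistance is R2 + (R3‖R_L) = 35220 Ω, so V_A = 25.9 × 35220/81420 = 11.20 V.
Then V_B = V_A × (R3‖R_L)/(R2 + R3‖R_L) = 11.20 × 35040/35220 = 11.1 V.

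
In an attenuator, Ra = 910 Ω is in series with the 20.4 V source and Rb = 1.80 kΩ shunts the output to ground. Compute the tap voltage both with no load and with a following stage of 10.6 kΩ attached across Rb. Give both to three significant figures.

Unloaded: 13.5 V; loaded: 12.8 V

Open-circuit: V = 20.4 × 1800/(910 + 1800) = 13.5 V.
With the load, Rb becomes Rb‖R_L = 1539 Ω, so V = 20.4 × 1539/2449 = 12.8 V.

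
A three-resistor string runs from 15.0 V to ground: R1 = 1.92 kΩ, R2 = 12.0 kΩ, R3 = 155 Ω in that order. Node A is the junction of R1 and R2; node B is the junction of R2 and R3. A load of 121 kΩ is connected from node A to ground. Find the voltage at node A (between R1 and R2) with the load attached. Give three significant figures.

Below node A the series string R2+R3 = 12160 Ω sits in parallel with the 121000 Ω load: 11050 Ω.
V_A = 15.0 × 11050/(1920 + 11050) = 12.8 V.

V ≈ 12.8 V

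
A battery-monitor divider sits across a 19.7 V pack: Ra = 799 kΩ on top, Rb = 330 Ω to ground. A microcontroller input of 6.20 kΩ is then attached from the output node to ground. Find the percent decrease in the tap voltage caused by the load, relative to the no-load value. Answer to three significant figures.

5.05 %

The divider's output (Thévenin) resistance is Ra‖Rb = 329.9 Ω.
Fractional drop under load = R_th/(R_th + R_L) = 329.9 / (329.9 + 6200) = 0.05052.
So the output falls by 5.05 %.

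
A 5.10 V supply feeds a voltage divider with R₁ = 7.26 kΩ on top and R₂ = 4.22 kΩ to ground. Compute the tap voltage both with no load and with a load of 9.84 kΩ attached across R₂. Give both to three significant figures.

Open-circuit: V = 5.10 × 4.22/(7.26 + 4.22) = 1.87 V.
With the load, R₂ becomes R₂‖R_L = 2.953 kΩ, so V = 5.10 × 2.953/10.21 = 1.47 V.

Unloaded: 1.87 V; loaded: 1.47 V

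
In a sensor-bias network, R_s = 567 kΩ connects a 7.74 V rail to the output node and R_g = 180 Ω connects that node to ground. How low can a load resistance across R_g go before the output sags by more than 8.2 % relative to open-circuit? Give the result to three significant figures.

Output resistance R_th = R_s‖R_g = (567000 × 180)/567200 = 179.9 Ω.
The fractional drop is R_th/(R_th + R_L); requiring this ≤ 0.0820 gives R_L ≥ R_th(1/0.0820 − 1) = 179.9 × 11.20 = 2.01 kΩ.

R_L(min) ≈ 2.01 kΩ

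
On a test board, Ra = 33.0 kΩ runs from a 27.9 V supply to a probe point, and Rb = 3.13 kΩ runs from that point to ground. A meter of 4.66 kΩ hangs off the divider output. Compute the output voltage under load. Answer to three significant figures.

The load sits in parallel with Rb: Rb‖R_L = (3.13 × 4.66) / (3.13 + 4.66) = 1.872 kΩ.
V_out = 27.9 × 1.872 / (33.0 + 1.872) = 27.9 × 1.872/34.87 = 1.50 V.

V_out ≈ 1.50 V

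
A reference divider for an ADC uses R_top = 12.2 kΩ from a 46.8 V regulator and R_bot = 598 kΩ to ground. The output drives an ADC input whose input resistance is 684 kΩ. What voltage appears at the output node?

The load sits in parallel with R_bot: R_bot‖R_L = (598 × 684) / (598 + 684) = 319.1 kΩ.
V_out = 46.8 × 319.1 / (12.2 + 319.1) = 46.8 × 319.1/331.3 = 45.1 V.

V_out ≈ 45.1 V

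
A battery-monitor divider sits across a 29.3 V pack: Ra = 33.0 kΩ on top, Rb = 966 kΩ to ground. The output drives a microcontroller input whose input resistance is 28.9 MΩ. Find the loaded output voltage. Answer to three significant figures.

V_out ≈ 28.3 V

The load sits in parallel with Rb: Rb‖R_L = (966 × 28900) / (966 + 28900) = 934.8 kΩ.
V_out = 29.3 × 934.8 / (33.0 + 934.8) = 29.3 × 934.8/967.8 = 28.3 V.
(Unloaded it would have been 28.3 V.)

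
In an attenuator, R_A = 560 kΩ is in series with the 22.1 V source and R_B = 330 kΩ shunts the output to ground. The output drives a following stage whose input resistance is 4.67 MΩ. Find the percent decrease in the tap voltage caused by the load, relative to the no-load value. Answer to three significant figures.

The divider's output (Thévenin) resistance is R_A‖R_B = 207.6 kΩ.
Fractional drop under load = R_th/(R_th + R_L) = 207.6 / (207.6 + 4670) = 0.04257.
So the output falls by 4.26 %.

4.26 %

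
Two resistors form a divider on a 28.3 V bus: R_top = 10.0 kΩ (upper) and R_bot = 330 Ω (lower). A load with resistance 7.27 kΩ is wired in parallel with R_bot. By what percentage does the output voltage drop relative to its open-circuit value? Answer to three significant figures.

4.21 %

The divider's output (Thévenin) resistance is R_top‖R_bot = 319.5 Ω.
Fractional drop under load = R_th/(R_th + R_L) = 319.5 / (319.5 + 7270) = 0.04209.
So the output falls by 4.21 %.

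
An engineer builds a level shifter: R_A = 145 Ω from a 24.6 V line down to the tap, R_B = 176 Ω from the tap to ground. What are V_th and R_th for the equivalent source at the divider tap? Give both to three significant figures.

V_th is the open-circuit tap voltage: 24.6 × 176/(145 + 176) = 13.5 V.
With the supply zeroed, R_A and R_B appear in parallel from the tap: R_th = R_A‖R_B = (145 × 176)/321.0 = 79.5 Ω.

V_th = 13.5 V, R_th = 79.5 Ω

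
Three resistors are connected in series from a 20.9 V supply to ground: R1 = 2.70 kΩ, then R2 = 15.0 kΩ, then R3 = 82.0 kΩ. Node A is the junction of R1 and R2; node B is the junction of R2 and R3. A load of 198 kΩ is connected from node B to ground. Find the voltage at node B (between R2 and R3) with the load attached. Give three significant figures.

At node B, R3 is in parallel with the load: R3‖R_L = 57.99 kΩ.
Below node A the resistance is R2 + (R3‖R_L) = 72.99 kΩ, so V_A = 20.9 × 72.99/75.69 = 20.15 V.
Then V_B = V_A × (R3‖R_L)/(R2 + R3‖R_L) = 20.15 × 57.99/72.99 = 16.0 V.

V ≈ 16.0 V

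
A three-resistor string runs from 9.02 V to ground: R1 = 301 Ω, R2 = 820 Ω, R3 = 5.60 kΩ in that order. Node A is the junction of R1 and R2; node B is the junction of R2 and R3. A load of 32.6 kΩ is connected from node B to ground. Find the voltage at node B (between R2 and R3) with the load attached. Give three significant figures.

At node B, R3 is in parallel with the load: R3‖R_L = 4779 Ω.
Below node A the resistance is R2 + (R3‖R_L) = 5599 Ω, so V_A = 9.02 × 5599/5900 = 8.560 V.
Then V_B = V_A × (R3‖R_L)/(R2 + R3‖R_L) = 8.560 × 4779/5599 = 7.31 V.

V ≈ 7.31 V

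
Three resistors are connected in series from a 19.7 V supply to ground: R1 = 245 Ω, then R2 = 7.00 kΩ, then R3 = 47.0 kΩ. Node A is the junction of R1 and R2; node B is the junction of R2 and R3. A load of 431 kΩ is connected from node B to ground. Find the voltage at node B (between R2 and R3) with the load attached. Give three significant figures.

V ≈ 16.8 V

At node B, R3 is in parallel with the load: R3‖R_L = 42380 Ω.
Below node A the resistance is R2 + (R3‖R_L) = 49380 Ω, so V_A = 19.7 × 49380/49620 = 19.60 V.
Then V_B = V_A × (R3‖R_L)/(R2 + R3‖R_L) = 19.60 × 42380/49380 = 16.8 V.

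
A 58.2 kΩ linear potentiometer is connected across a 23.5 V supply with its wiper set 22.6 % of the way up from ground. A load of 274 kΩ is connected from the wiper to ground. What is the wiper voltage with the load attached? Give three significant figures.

V ≈ 5.12 V

The wiper splits the pot into (1−α)R = 45.05 kΩ above and αR = 13.15 kΩ below.
Lower section ‖ load = 12.55 kΩ.
V_wiper = 23.5 × 12.55/(45.05 + 12.55) = 5.12 V.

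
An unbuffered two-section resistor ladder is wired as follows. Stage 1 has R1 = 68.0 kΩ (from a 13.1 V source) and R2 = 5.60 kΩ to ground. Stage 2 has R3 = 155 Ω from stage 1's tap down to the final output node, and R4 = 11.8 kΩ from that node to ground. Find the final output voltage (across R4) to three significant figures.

V_out ≈ 0.687 V

Stage 2 presents R3+R4 = 11960 Ω as a load on stage 1's tap.
Stage 1's lower leg becomes R2‖(R3+R4) = 3814 Ω, so V_mid = 13.1 × 3814/71810 = 0.6957 V.
Stage 2 is itself unloaded: V_out = V_mid × R4/(R3+R4) = 0.6957 × 11800/11960 = 0.687 V.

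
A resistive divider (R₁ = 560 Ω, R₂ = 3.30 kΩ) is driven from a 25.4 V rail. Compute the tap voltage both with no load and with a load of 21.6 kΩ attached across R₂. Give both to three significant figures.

Unloaded: 21.7 V; loaded: 21.2 V

Open-circuit: V = 25.4 × 3300/(560 + 3300) = 21.7 V.
With the load, R₂ becomes R₂‖R_L = 2863 Ω, so V = 25.4 × 2863/3423 = 21.2 V.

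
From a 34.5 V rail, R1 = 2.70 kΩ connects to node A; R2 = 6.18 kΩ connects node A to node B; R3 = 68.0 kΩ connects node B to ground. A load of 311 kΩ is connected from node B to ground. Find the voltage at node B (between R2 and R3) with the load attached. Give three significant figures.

V ≈ 29.8 V

At node B, R3 is in parallel with the load: R3‖R_L = 55.80 kΩ.
Below node A the resistance is R2 + (R3‖R_L) = 61.98 kΩ, so V_A = 34.5 × 61.98/64.68 = 33.06 V.
Then V_B = V_A × (R3‖R_L)/(R2 + R3‖R_L) = 33.06 × 55.80/61.98 = 29.8 V.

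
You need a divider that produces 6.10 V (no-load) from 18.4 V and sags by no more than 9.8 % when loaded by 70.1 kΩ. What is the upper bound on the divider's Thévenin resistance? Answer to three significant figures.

R_th ≤ 7.62 kΩ

Loading drop = R_th/(R_th + R_L) ≤ 0.0980, so R_th ≤ R_L · ε/(1−ε) = 70.1 kΩ × 0.0980/0.9020 = 7.62 kΩ.
(Any R1, R2 with R2/(R1+R2) = 0.332 and R1‖R2 ≤ 7.62 kΩ will meet the spec.)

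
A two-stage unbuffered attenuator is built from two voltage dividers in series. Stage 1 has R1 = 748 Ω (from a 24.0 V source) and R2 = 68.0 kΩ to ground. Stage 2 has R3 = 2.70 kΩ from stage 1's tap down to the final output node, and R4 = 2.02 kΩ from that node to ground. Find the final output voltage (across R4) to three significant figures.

Stage 2 presents R3+R4 = 4720 Ω as a load on stage 1's tap.
Stage 1's lower leg becomes R2‖(R3+R4) = 4414 Ω, so V_mid = 24.0 × 4414/5162 = 20.52 V.
Stage 2 is itself unloaded: V_out = V_mid × R4/(R3+R4) = 20.52 × 2020/4720 = 8.78 V.

V_out ≈ 8.78 V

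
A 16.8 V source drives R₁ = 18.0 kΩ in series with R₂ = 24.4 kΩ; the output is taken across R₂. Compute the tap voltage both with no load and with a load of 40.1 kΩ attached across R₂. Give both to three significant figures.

Open-circuit: V = 16.8 × 24.4/(18.0 + 24.4) = 9.67 V.
With the load, R₂ becomes R₂‖R_L = 15.17 kΩ, so V = 16.8 × 15.17/33.17 = 7.68 V.

Unloaded: 9.67 V; loaded: 7.68 V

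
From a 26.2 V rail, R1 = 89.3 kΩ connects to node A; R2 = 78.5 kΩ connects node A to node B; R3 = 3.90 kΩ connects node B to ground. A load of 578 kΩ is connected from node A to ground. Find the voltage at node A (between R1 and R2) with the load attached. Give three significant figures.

V ≈ 11.7 V

Below node A the series string R2+R3 = 82.40 kΩ sits in parallel with the 578 kΩ load: 72.12 kΩ.
V_A = 26.2 × 72.12/(89.3 + 72.12) = 11.7 V.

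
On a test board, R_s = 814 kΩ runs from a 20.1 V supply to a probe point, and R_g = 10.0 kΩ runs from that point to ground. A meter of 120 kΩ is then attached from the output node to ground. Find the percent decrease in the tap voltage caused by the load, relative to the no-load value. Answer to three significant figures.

The divider's output (Thévenin) resistance is R_s‖R_g = 9.879 kΩ.
Fractional drop under load = R_th/(R_th + R_L) = 9.879 / (9.879 + 120) = 0.07606.
So the output falls by 7.61 %.

7.61 %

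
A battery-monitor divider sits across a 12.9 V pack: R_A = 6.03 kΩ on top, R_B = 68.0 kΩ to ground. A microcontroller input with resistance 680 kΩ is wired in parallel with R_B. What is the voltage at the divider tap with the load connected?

V_out ≈ 11.8 V

The load sits in parallel with R_B: R_B‖R_L = (68.0 × 680) / (68.0 + 680) = 61.82 kΩ.
V_out = 12.9 × 61.82 / (6.03 + 61.82) = 12.9 × 61.82/67.85 = 11.8 V.
(Unloaded it would have been 11.8 V.)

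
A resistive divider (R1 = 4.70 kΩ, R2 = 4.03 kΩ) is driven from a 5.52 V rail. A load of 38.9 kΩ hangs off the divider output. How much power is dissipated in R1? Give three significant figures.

P ≈ 2.05 mW

Total resistance from the source is R1 + (R2‖R_L) = 8.352 kΩ, so I = 5.52/8.352 kΩ = 0.6609 mA.
P = I²·R1 = (0.6609 mA)² × 4.70 kΩ = 2.05 mW.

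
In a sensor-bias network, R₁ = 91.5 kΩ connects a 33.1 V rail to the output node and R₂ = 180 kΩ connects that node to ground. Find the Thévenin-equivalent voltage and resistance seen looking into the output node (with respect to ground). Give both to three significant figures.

V_th = 21.9 V, R_th = 60.7 kΩ

V_th is the open-circuit tap voltage: 33.1 × 180/(91.5 + 180) = 21.9 V.
With the supply zeroed, R₁ and R₂ appear in parallel from the tap: R_th = R₁‖R₂ = (91.5 × 180)/271.5 = 60.7 kΩ.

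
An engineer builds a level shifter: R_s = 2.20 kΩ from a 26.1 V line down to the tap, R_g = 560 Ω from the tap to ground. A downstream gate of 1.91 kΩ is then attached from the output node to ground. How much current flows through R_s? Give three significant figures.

R_g‖R_L = 433.0 Ω, so the source sees R_s + R_g‖R_L = 2633 Ω.
I = 26.1 V / 2633 Ω = 9.91 mA.

I ≈ 9.91 mA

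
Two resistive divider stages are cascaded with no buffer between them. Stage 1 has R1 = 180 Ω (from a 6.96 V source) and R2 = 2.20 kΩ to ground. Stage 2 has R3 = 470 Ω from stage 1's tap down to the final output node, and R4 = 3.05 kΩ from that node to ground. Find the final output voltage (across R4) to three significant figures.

Stage 2 presents R3+R4 = 3520 Ω as a load on stage 1's tap.
Stage 1's lower leg becomes R2‖(R3+R4) = 1354 Ω, so V_mid = 6.96 × 1354/1534 = 6.143 V.
Stage 2 is itself unloaded: V_out = V_mid × R4/(R3+R4) = 6.143 × 3050/3520 = 5.32 V.

V_out ≈ 5.32 V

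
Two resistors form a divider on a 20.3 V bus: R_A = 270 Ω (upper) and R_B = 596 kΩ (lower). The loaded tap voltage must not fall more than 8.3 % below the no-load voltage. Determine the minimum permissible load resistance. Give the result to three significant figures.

R_L(min) ≈ 2.98 kΩ

Output resistance R_th = R_A‖R_B = (270 × 596000)/596300 = 269.9 Ω.
The fractional drop is R_th/(R_th + R_L); requiring this ≤ 0.0830 gives R_L ≥ R_th(1/0.0830 − 1) = 269.9 × 11.05 = 2.98 kΩ.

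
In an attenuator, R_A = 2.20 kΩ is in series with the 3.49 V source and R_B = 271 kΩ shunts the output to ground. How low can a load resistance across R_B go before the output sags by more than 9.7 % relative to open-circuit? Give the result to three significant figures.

Output resistance R_th = R_A‖R_B = (2.20 × 271)/273.2 = 2.182 kΩ.
The fractional drop is R_th/(R_th + R_L); requiring this ≤ 0.0970 gives R_L ≥ R_th(1/0.0970 − 1) = 2.182 × 9.309 = 20.3 kΩ.

R_L(min) ≈ 20.3 kΩ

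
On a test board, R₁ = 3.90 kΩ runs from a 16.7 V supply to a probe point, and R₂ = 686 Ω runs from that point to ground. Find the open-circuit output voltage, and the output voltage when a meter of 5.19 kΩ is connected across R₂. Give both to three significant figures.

Unloaded: 2.50 V; loaded: 2.25 V

Open-circuit: V = 16.7 × 686/(3900 + 686) = 2.50 V.
With the load, R₂ becomes R₂‖R_L = 605.9 Ω, so V = 16.7 × 605.9/4506 = 2.25 V.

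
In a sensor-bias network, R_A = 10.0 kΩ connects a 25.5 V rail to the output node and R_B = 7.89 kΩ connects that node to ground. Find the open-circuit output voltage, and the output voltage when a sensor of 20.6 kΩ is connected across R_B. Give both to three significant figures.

Open-circuit: V = 25.5 × 7.89/(10.0 + 7.89) = 11.2 V.
With the load, R_B becomes R_B‖R_L = 5.705 kΩ, so V = 25.5 × 5.705/15.70 = 9.26 V.

Unloaded: 11.2 V; loaded: 9.26 V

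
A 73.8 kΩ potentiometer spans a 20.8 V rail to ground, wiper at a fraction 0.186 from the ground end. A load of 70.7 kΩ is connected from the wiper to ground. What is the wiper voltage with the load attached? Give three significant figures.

The wiper splits the pot into (1−α)R = 60.07 kΩ above and αR = 13.73 kΩ below.
Lower section ‖ load = 11.49 kΩ.
V_wiper = 20.8 × 11.49/(60.07 + 11.49) = 3.34 V.

V ≈ 3.34 V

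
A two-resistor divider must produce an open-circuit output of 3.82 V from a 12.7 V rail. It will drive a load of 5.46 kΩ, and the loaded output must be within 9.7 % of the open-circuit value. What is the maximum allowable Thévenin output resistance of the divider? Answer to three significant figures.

Loading drop = R_th/(R_th + R_L) ≤ 0.0970, so R_th ≤ R_L · ε/(1−ε) = 5.46 kΩ × 0.0970/0.9030 = 587 Ω.

R_th ≤ 587 Ω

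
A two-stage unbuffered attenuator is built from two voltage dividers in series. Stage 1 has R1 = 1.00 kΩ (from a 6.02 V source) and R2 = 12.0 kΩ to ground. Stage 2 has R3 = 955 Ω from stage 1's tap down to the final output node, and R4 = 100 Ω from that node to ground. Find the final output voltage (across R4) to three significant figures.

V_out ≈ 0.281 V

Stage 2 presents R3+R4 = 1055 Ω as a load on stage 1's tap.
Stage 1's lower leg becomes R2‖(R3+R4) = 969.7 Ω, so V_mid = 6.02 × 969.7/1970 = 2.964 V.
Stage 2 is itself unloaded: V_out = V_mid × R4/(R3+R4) = 2.964 × 100/1055 = 0.281 V.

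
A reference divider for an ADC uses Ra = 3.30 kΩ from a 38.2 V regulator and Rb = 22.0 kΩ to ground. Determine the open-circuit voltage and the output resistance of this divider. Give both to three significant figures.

V_th = 33.2 V, R_th = 2.87 kΩ

V_th is the open-circuit tap voltage: 38.2 × 22.0/(3.30 + 22.0) = 33.2 V.
With the supply zeroed, Ra and Rb appear in parallel from the tap: R_th = Ra‖Rb = (3.30 × 22.0)/25.30 = 2.87 kΩ.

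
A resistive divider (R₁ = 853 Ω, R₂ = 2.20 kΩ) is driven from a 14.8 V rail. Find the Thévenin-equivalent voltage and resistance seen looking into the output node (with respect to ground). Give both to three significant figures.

V_th = 10.7 V, R_th = 615 Ω

V_th is the open-circuit tap voltage: 14.8 × 2200/(853 + 2200) = 10.7 V.
With the supply zeroed, R₁ and R₂ appear in parallel from the tap: R_th = R₁‖R₂ = (853 × 2200)/3053 = 615 Ω.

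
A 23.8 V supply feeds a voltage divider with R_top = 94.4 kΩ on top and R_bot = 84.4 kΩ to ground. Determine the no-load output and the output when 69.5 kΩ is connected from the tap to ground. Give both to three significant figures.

Unloaded: 11.2 V; loaded: 6.85 V

Open-circuit: V = 23.8 × 84.4/(94.4 + 84.4) = 11.2 V.
With the load, R_bot becomes R_bot‖R_L = 38.11 kΩ, so V = 23.8 × 38.11/132.5 = 6.85 V.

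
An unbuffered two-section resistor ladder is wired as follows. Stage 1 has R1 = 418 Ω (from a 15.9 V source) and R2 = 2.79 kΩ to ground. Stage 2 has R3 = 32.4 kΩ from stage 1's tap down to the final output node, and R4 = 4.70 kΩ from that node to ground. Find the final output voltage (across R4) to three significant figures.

V_out ≈ 1.73 V

Stage 2 presents R3+R4 = 37100 Ω as a load on stage 1's tap.
Stage 1's lower leg becomes R2‖(R3+R4) = 2595 Ω, so V_mid = 15.9 × 2595/3013 = 13.69 V.
Stage 2 is itself unloaded: V_out = V_mid × R4/(R3+R4) = 13.69 × 4700/37100 = 1.73 V.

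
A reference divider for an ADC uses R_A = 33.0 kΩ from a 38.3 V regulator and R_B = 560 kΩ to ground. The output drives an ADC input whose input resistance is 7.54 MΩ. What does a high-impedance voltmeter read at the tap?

The load sits in parallel with R_B: R_B‖R_L = (560 × 7540) / (560 + 7540) = 521.3 kΩ.
V_out = 38.3 × 521.3 / (33.0 + 521.3) = 38.3 × 521.3/554.3 = 36.0 V.

V_out ≈ 36.0 V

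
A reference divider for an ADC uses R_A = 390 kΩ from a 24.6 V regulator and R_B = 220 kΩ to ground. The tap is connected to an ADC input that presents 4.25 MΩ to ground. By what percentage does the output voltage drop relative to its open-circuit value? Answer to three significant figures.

The divider's output (Thévenin) resistance is R_A‖R_B = 140.7 kΩ.
Fractional drop under load = R_th/(R_th + R_L) = 140.7 / (140.7 + 4250) = 0.03204.
So the output falls by 3.20 %.

3.20 %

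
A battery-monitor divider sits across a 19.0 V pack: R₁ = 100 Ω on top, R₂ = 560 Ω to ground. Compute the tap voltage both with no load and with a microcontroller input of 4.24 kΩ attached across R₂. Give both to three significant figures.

Open-circuit: V = 19.0 × 560/(100 + 560) = 16.1 V.
With the load, R₂ becomes R₂‖R_L = 494.7 Ω, so V = 19.0 × 494.7/594.7 = 15.8 V.

Unloaded: 16.1 V; loaded: 15.8 V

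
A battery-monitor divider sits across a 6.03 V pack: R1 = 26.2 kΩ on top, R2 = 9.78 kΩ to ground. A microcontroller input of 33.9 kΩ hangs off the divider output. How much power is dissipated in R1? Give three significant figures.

Total resistance from the source is R1 + (R2‖R_L) = 33.79 kΩ, so I = 6.03/33.79 kΩ = 0.1785 mA.
P = I²·R1 = (0.1785 mA)² × 26.2 kΩ = 0.834 mW.

P ≈ 0.834 mW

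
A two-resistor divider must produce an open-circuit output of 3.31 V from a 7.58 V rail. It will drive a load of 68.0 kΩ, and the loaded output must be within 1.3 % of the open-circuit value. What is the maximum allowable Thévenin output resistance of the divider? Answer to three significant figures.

Loading drop = R_th/(R_th + R_L) ≤ 0.0130, so R_th ≤ R_L · ε/(1−ε) = 68.0 kΩ × 0.0130/0.9870 = 896 Ω.
(Any R1, R2 with R2/(R1+R2) = 0.437 and R1‖R2 ≤ 896 Ω will meet the spec.)

R_th ≤ 896 Ω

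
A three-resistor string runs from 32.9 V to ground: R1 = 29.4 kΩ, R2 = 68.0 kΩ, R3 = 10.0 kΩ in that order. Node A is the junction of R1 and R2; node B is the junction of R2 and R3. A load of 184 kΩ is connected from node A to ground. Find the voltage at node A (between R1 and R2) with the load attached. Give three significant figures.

V ≈ 21.4 V

Below node A the series string R2+R3 = 78.00 kΩ sits in parallel with the 184 kΩ load: 54.78 kΩ.
V_A = 32.9 × 54.78/(29.4 + 54.78) = 21.4 V.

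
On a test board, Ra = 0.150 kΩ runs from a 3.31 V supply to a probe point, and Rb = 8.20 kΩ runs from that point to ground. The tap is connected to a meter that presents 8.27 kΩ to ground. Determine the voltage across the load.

The load sits in parallel with Rb: Rb‖R_L = (8200 × 8270) / (8200 + 8270) = 4117 Ω.
V_out = 3.31 × 4117 / (150 + 4117) = 3.31 × 4117/4267 = 3.19 V.

V_out ≈ 3.19 V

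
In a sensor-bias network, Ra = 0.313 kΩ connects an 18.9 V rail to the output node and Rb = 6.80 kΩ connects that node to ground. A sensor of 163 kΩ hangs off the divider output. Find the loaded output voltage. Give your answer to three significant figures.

The load sits in parallel with Rb: Rb‖R_L = (6800 × 163000) / (6800 + 163000) = 6528 Ω.
V_out = 18.9 × 6528 / (313 + 6528) = 18.9 × 6528/6841 = 18.0 V.

V_out ≈ 18.0 V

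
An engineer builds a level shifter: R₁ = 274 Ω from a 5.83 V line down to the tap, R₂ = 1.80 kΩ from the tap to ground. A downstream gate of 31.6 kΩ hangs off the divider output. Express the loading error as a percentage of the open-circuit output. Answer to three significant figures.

0.747 %

The divider's output (Thévenin) resistance is R₁‖R₂ = 237.8 Ω.
Fractional drop under load = R_th/(R_th + R_L) = 237.8 / (237.8 + 31600) = 0.007469.
So the output falls by 0.747 %.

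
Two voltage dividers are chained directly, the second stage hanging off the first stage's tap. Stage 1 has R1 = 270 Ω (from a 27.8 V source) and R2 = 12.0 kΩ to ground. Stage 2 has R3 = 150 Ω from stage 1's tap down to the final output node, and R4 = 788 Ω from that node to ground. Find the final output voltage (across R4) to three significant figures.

Stage 2 presents R3+R4 = 938.0 Ω as a load on stage 1's tap.
Stage 1's lower leg becomes R2‖(R3+R4) = 870.0 Ω, so V_mid = 27.8 × 870.0/1140 = 21.22 V.
Stage 2 is itself unloaded: V_out = V_mid × R4/(R3+R4) = 21.22 × 788/938.0 = 17.8 V.

V_out ≈ 17.8 V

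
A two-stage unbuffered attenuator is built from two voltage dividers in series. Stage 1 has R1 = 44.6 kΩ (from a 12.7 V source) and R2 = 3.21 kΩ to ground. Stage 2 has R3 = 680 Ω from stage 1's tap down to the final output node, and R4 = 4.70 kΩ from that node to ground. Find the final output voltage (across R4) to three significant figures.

Stage 2 presents R3+R4 = 5380 Ω as a load on stage 1's tap.
Stage 1's lower leg becomes R2‖(R3+R4) = 2010 Ω, so V_mid = 12.7 × 2010/46610 = 0.5478 V.
Stage 2 is itself unloaded: V_out = V_mid × R4/(R3+R4) = 0.5478 × 4700/5380 = 0.479 V.

V_out ≈ 0.479 V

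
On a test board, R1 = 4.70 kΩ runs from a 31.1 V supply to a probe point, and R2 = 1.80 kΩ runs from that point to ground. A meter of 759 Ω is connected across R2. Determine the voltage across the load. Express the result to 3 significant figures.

V_out ≈ 3.17 V

The load sits in parallel with R2: R2‖R_L = (1800 × 759) / (1800 + 759) = 533.9 Ω.
V_out = 31.1 × 533.9 / (4700 + 533.9) = 31.1 × 533.9/5234 = 3.17 V.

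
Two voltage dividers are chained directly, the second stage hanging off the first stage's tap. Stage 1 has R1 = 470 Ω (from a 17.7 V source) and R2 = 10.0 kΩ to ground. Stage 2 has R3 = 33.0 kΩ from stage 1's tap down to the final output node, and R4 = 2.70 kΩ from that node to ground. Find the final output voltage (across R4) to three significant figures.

V_out ≈ 1.26 V

Stage 2 presents R3+R4 = 35700 Ω as a load on stage 1's tap.
Stage 1's lower leg becomes R2‖(R3+R4) = 7812 Ω, so V_mid = 17.7 × 7812/8282 = 16.70 V.
Stage 2 is itself unloaded: V_out = V_mid × R4/(R3+R4) = 16.70 × 2700/35700 = 1.26 V.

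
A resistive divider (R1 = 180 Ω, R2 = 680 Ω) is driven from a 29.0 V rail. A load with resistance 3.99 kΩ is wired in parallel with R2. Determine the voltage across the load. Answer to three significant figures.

V_out ≈ 22.1 V

The load sits in parallel with R2: R2‖R_L = (680 × 3990) / (680 + 3990) = 581.0 Ω.
V_out = 29.0 × 581.0 / (180 + 581.0) = 29.0 × 581.0/761.0 = 22.1 V.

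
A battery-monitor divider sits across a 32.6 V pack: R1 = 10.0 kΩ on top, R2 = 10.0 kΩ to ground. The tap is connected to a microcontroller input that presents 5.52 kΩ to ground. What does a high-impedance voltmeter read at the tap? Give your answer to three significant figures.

The load sits in parallel with R2: R2‖R_L = (10.0 × 5.52) / (10.0 + 5.52) = 3.557 kΩ.
V_out = 32.6 × 3.557 / (10.0 + 3.557) = 32.6 × 3.557/13.56 = 8.55 V.
(Unloaded it would have been 16.3 V.)

V_out ≈ 8.55 V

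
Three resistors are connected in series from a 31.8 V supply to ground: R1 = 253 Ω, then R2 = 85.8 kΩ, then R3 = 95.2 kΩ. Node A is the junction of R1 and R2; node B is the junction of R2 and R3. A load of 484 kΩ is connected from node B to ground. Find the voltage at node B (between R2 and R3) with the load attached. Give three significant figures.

At node B, R3 is in parallel with the load: R3‖R_L = 79550 Ω.
Below node A the resistance is R2 + (R3‖R_L) = 165400 Ω, so V_A = 31.8 × 165400/165600 = 31.75 V.
Then V_B = V_A × (R3‖R_L)/(R2 + R3‖R_L) = 31.75 × 79550/165400 = 15.3 V.

V ≈ 15.3 V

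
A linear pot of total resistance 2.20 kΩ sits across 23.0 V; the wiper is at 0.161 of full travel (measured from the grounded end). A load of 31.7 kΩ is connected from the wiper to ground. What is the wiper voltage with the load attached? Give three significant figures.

The wiper splits the pot into (1−α)R = 1846 Ω above and αR = 354.2 Ω below.
Lower section ‖ load = 350.3 Ω.
V_wiper = 23.0 × 350.3/(1846 + 350.3) = 3.67 V.

V ≈ 3.67 V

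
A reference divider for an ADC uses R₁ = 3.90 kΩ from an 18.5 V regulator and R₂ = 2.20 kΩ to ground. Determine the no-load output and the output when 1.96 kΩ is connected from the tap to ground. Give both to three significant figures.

Open-circuit: V = 18.5 × 2.20/(3.90 + 2.20) = 6.67 V.
With the load, R₂ becomes R₂‖R_L = 1.037 kΩ, so V = 18.5 × 1.037/4.937 = 3.88 V.

Unloaded: 6.67 V; loaded: 3.88 V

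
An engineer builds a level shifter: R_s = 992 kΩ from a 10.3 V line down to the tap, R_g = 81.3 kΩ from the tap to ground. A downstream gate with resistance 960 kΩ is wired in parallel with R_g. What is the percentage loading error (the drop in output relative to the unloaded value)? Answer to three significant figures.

The divider's output (Thévenin) resistance is R_s‖R_g = 75.14 kΩ.
Fractional drop under load = R_th/(R_th + R_L) = 75.14 / (75.14 + 960) = 0.07259.
So the output falls by 7.26 %.

7.26 %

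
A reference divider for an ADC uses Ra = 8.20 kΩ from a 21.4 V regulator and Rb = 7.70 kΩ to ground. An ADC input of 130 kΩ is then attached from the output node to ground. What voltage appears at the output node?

The load sits in parallel with Rb: Rb‖R_L = (7.70 × 130) / (7.70 + 130) = 7.269 kΩ.
V_out = 21.4 × 7.269 / (8.20 + 7.269) = 21.4 × 7.269/15.47 = 10.1 V.
(Unloaded it would have been 10.4 V.)

V_out ≈ 10.1 V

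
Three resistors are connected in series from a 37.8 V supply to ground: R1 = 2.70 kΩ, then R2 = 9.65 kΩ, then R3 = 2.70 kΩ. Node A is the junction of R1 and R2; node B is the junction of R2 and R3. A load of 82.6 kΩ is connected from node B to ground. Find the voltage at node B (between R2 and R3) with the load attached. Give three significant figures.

V ≈ 6.60 V

At node B, R3 is in parallel with the load: R3‖R_L = 2.615 kΩ.
Below node A the resistance is R2 + (R3‖R_L) = 12.26 kΩ, so V_A = 37.8 × 12.26/14.96 = 30.98 V.
Then V_B = V_A × (R3‖R_L)/(R2 + R3‖R_L) = 30.98 × 2.615/12.26 = 6.60 V.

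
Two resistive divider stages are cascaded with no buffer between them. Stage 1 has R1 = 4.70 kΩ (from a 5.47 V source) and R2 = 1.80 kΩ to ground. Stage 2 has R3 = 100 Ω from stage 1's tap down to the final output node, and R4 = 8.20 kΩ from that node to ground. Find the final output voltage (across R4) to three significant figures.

V_out ≈ 1.29 V

Stage 2 presents R3+R4 = 8300 Ω as a load on stage 1's tap.
Stage 1's lower leg becomes R2‖(R3+R4) = 1479 Ω, so V_mid = 5.47 × 1479/6179 = 1.309 V.
Stage 2 is itself unloaded: V_out = V_mid × R4/(R3+R4) = 1.309 × 8200/8300 = 1.29 V.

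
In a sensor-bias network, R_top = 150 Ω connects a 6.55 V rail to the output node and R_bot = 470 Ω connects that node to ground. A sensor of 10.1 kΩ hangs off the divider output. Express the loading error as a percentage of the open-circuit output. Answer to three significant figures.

The divider's output (Thévenin) resistance is R_top‖R_bot = 113.7 Ω.
Fractional drop under load = R_th/(R_th + R_L) = 113.7 / (113.7 + 10100) = 0.01113.
So the output falls by 1.11 %.

1.11 %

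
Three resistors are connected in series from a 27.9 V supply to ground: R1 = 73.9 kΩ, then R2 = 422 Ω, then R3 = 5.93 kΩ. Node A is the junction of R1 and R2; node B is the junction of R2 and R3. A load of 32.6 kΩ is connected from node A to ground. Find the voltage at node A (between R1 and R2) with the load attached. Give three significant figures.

Below node A the series string R2+R3 = 6352 Ω sits in parallel with the 32600 Ω load: 5316 Ω.
V_A = 27.9 × 5316/(73900 + 5316) = 1.87 V.

V ≈ 1.87 V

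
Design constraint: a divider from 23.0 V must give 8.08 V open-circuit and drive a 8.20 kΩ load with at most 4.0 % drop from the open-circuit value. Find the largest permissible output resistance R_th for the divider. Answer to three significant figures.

Loading drop = R_th/(R_th + R_L) ≤ 0.0400, so R_th ≤ R_L · ε/(1−ε) = 8.20 kΩ × 0.0400/0.9600 = 342 Ω.

R_th ≤ 342 Ω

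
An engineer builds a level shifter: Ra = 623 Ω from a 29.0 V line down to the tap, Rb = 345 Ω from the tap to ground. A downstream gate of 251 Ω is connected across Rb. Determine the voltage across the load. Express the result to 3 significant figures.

The load sits in parallel with Rb: Rb‖R_L = (345 × 251) / (345 + 251) = 145.3 Ω.
V_out = 29.0 × 145.3 / (623 + 145.3) = 29.0 × 145.3/768.3 = 5.48 V.

V_out ≈ 5.48 V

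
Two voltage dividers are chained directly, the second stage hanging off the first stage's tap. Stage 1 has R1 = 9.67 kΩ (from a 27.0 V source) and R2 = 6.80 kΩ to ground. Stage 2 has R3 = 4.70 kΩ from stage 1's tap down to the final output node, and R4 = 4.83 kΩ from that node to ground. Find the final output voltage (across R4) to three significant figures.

Stage 2 presents R3+R4 = 9.530 kΩ as a load on stage 1's tap.
Stage 1's lower leg becomes R2‖(R3+R4) = 3.968 kΩ, so V_mid = 27.0 × 3.968/13.64 = 7.856 V.
Stage 2 is itself unloaded: V_out = V_mid × R4/(R3+R4) = 7.856 × 4.83/9.530 = 3.98 V.

V_out ≈ 3.98 V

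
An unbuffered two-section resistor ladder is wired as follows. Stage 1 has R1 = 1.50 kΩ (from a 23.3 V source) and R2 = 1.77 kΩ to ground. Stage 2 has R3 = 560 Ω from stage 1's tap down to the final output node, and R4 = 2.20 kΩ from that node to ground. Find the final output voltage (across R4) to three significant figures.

V_out ≈ 7.77 V

Stage 2 presents R3+R4 = 2760 Ω as a load on stage 1's tap.
Stage 1's lower leg becomes R2‖(R3+R4) = 1078 Ω, so V_mid = 23.3 × 1078/2578 = 9.745 V.
Stage 2 is itself unloaded: V_out = V_mid × R4/(R3+R4) = 9.745 × 2200/2760 = 7.77 V.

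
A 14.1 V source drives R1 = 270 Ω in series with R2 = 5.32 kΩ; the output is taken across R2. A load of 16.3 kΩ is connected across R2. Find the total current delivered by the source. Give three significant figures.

R2‖R_L = 4011 Ω, so the source sees R1 + R2‖R_L = 4281 Ω.
I = 14.1 V / 4281 Ω = 3.29 mA.

I ≈ 3.29 mA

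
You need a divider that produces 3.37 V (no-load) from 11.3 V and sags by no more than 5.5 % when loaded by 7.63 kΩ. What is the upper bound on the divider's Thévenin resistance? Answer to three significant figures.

R_th ≤ 444 Ω

Loading drop = R_th/(R_th + R_L) ≤ 0.0550, so R_th ≤ R_L · ε/(1−ε) = 7.63 kΩ × 0.0550/0.9450 = 444 Ω.
(Any R1, R2 with R2/(R1+R2) = 0.298 and R1‖R2 ≤ 444 Ω will meet the spec.)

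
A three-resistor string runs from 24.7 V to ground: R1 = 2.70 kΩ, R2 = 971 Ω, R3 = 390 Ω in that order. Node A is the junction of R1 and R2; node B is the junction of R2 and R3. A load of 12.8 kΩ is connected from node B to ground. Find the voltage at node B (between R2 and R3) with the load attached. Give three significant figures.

At node B, R3 is in parallel with the load: R3‖R_L = 378.5 Ω.
Below node A the resistance is R2 + (R3‖R_L) = 1349 Ω, so V_A = 24.7 × 1349/4049 = 8.231 V.
Then V_B = V_A × (R3‖R_L)/(R2 + R3‖R_L) = 8.231 × 378.5/1349 = 2.31 V.

V ≈ 2.31 V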